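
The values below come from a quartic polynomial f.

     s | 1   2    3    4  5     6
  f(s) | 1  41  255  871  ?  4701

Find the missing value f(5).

The 5 known points determine the degree-4 polynomial uniquely.
Write f(s) = as^4 + bs^3 + cs^2 + ds + e. Substituting each data point gives a linear system:
  a + b + c + d + e = 1
  16a + 8b + 4c + 2d + e = 41
  81a + 27b + 9c + 3d + e = 255
  256a + 64b + 16c + 4d + e = 871
  1296a + 216b + 36c + 6d + e = 4701
Solving the system yields a = 4, b = -2, c = -1, d = -3, e = 3.
So f(s) = 4s^4 - 2s^3 - s^2 - 3s + 3.
Then f(5) = 2213.

2213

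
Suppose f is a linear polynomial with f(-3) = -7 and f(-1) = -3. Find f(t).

f(t) = 2t - 1

Using the Lagrange interpolation formula with nodes -3, -1:
  L_0(t) = (t + 1) / -2
  L_1(t) = (t + 3) / 2
Then f(t) = -7·L_0(t) - 3·L_1(t).
Expanding and collecting terms gives f(t) = 2t - 1.
Check: f(-3) = -7. ✓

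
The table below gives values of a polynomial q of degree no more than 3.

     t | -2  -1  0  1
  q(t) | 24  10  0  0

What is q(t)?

q(t) = t^3 + 5t^2 - 6t

Using the Lagrange interpolation formula with nodes -2, -1, 0, 1:
  L_0(t) = (t + 1)t(t - 1) / -6
  L_1(t) = (t + 2)t(t - 1) / 2
  L_2(t) = (t + 2)(t + 1)(t - 1) / -2
  L_3(t) = (t + 2)(t + 1)t / 6
Then q(t) = 24·L_0(t) + 10·L_1(t) + 0·L_2(t) + 0·L_3(t).
Expanding and collecting terms gives q(t) = t^3 + 5t^2 - 6t.
Check: q(-2) = 24. ✓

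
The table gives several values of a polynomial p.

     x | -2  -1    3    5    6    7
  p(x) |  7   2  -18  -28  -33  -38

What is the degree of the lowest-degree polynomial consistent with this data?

1

Divided differences on the nodes -2, -1, 3, 5, 6, 7:
  order 0: 7  2  -18  -28  -33  -38
  order 1: -5  -5  -5  -5  -5
  order 2: 0  0  0  0
  order 3: 0  0  0
  order 4: 0  0
  order 5: 0
The order-1 divided differences are all -5 (nonzero) and every higher order vanishes, so the data lies on a polynomial of degree exactly 1.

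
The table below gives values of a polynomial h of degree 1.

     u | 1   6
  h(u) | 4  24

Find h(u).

Using the Lagrange interpolation formula with nodes 1, 6:
  L_0(u) = (u - 6) / -5
  L_1(u) = (u - 1) / 5
Then h(u) = 4·L_0(u) + 24·L_1(u).
Expanding and collecting terms gives h(u) = 4u.
Check: h(1) = 4. ✓

h(u) = 4u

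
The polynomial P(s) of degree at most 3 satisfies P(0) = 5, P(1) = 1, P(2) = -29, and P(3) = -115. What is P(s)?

Using the Lagrange interpolation formula with nodes 0, 1, 2, 3:
  L_0(s) = (s - 1)(s - 2)(s - 3) / -6
  L_1(s) = s(s - 2)(s - 3) / 2
  L_2(s) = s(s - 1)(s - 3) / -2
  L_3(s) = s(s - 1)(s - 2) / 6
Then P(s) = 5·L_0(s) + 1·L_1(s) - 29·L_2(s) - 115·L_3(s).
Expanding and collecting terms gives P(s) = -5s^3 + 2s^2 - s + 5.
Check: P(1) = 1. ✓

P(s) = -5s^3 + 2s^2 - s + 5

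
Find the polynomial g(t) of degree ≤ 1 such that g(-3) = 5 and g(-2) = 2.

g(t) = -3t - 4

Write g(t) = at + b. Substituting each data point gives a linear system:
  -3a + b = 5
  -2a + b = 2
Solving the system yields a = -3, b = -4.
So g(t) = -3t - 4.
Check: g(-3) = 5. ✓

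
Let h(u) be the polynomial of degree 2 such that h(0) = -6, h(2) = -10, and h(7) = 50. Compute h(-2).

14

Using the Lagrange interpolation formula with nodes 0, 2, 7:
  L_0(u) = (u - 2)(u - 7) / 14
  L_1(u) = u(u - 7) / -10
  L_2(u) = u(u - 2) / 35
Then h(u) = -6·L_0(u) - 10·L_1(u) + 50·L_2(u).
Expanding and collecting terms gives h(u) = 2u^2 - 6u - 6.
Evaluating at u = -2: h(-2) = 14.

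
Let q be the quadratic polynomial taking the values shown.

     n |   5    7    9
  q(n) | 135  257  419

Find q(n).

q(n) = 5n^2 + n + 5

Using the Lagrange interpolation formula with nodes 5, 7, 9:
  L_0(n) = (n - 7)(n - 9) / 8
  L_1(n) = (n - 5)(n - 9) / -4
  L_2(n) = (n - 5)(n - 7) / 8
Then q(n) = 135·L_0(n) + 257·L_1(n) + 419·L_2(n).
Expanding and collecting terms gives q(n) = 5n^2 + n + 5.
Check: q(9) = 419. ✓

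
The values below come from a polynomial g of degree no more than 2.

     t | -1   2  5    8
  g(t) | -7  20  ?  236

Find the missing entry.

101

On equispaced nodes a degree-2 polynomial has vanishing third forward difference, so
  - g(-1) + 3·g(2) - 3·g(5) + g(8) = 0.
Substituting the known values and solving for g(5):
  -3·g(5) = -303
  g(5) = 101.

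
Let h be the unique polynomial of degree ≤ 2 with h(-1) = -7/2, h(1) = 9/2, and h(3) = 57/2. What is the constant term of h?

-3/2

Write h(u) = au^2 + bu + c. Substituting each data point gives a linear system:
  a - b + c = -7/2
  a + b + c = 9/2
  9a + 3b + c = 57/2
Solving the system yields a = 2, b = 4, c = -3/2.
So h(u) = 2u^2 + 4u - 3/2.
The constant term is -3/2.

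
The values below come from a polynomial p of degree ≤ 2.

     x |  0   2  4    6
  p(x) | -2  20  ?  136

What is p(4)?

66

On equispaced nodes a degree-2 polynomial has vanishing third forward difference, so
  - p(0) + 3·p(2) - 3·p(4) + p(6) = 0.
Substituting the known values and solving for p(4):
  -3·p(4) = -198
  p(4) = 66.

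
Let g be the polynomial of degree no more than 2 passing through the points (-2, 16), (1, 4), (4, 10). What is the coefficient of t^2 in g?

1

Write g(t) = at^2 + bt + c. Substituting each data point gives a linear system:
  4a - 2b + c = 16
  a + b + c = 4
  16a + 4b + c = 10
Solving the system yields a = 1, b = -3, c = 6.
So g(t) = t^2 - 3t + 6.
The leading coefficient is 1.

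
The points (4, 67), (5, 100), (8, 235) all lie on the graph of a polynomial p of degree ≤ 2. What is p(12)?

Write p(u) = au^2 + bu + c. Substituting each data point gives a linear system:
  16a + 4b + c = 67
  25a + 5b + c = 100
  64a + 8b + c = 235
Solving the system yields a = 3, b = 6, c = -5.
So p(u) = 3u^2 + 6u - 5.
Then p(12) = 499.

499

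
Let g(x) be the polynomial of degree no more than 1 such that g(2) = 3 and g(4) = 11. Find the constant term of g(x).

-5

Write g(x) = ax + b. Substituting each data point gives a linear system:
  2a + b = 3
  4a + b = 11
Solving the system yields a = 4, b = -5.
So g(x) = 4x - 5.
The constant term is -5.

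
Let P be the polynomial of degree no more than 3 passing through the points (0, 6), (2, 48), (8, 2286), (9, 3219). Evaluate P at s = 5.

591

Using the Lagrange interpolation formula with nodes 0, 2, 8, 9:
  L_0(s) = (s - 2)(s - 8)(s - 9) / -144
  L_1(s) = s(s - 8)(s - 9) / 84
  L_2(s) = s(s - 2)(s - 9) / -48
  L_3(s) = s(s - 2)(s - 8) / 63
Then P(s) = 6·L_0(s) + 48·L_1(s) + 2286·L_2(s) + 3219·L_3(s).
Expanding and collecting terms gives P(s) = 4s³ + 4s² - 3s + 6.
Evaluating at s = 5: P(5) = 591.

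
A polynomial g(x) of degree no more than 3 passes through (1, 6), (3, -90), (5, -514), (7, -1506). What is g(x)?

g(x) = -5x^3 + 4x^2 + x + 6

Write g(x) = ax^3 + bx^2 + cx + d. Substituting each data point gives a linear system:
  a + b + c + d = 6
  27a + 9b + 3c + d = -90
  125a + 25b + 5c + d = -514
  343a + 49b + 7c + d = -1506
Solving the system yields a = -5, b = 4, c = 1, d = 6.
So g(x) = -5x^3 + 4x^2 + x + 6.
Check: g(1) = 6. ✓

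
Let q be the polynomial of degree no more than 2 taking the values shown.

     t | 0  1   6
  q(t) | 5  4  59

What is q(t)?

Write q(t) = at^2 + bt + c. Substituting each data point gives a linear system:
  c = 5
  a + b + c = 4
  36a + 6b + c = 59
Solving the system yields a = 2, b = -3, c = 5.
So q(t) = 2t² - 3t + 5.
Check: q(1) = 4. ✓

q(t) = 2t^2 - 3t + 5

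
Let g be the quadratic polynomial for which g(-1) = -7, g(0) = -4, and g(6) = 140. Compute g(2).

20

Using the Lagrange interpolation formula with nodes -1, 0, 6:
  L_0(n) = n(n - 6) / 7
  L_1(n) = (n + 1)(n - 6) / -6
  L_2(n) = (n + 1)n / 42
Then g(n) = -7·L_0(n) - 4·L_1(n) + 140·L_2(n).
Expanding and collecting terms gives g(n) = 3n^2 + 6n - 4.
Evaluating at n = 2: g(2) = 20.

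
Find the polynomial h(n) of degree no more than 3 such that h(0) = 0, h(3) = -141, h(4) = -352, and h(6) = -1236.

Using the Lagrange interpolation formula with nodes 0, 3, 4, 6:
  L_0(n) = (n - 3)(n - 4)(n - 6) / -72
  L_1(n) = n(n - 4)(n - 6) / 9
  L_2(n) = n(n - 3)(n - 6) / -8
  L_3(n) = n(n - 3)(n - 4) / 36
Then h(n) = 0·L_0(n) - 141·L_1(n) - 352·L_2(n) - 1236·L_3(n).
Expanding and collecting terms gives h(n) = -6n³ + n² + 4n.
Check: h(6) = -1236. ✓

h(n) = -6n^3 + n^2 + 4n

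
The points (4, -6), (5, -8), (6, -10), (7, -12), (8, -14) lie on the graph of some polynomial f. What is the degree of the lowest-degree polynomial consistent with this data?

1

Forward differences of the values at u = 4, 5, 6, 7, 8:
  f  : -6  -8  -10  -12  -14
  Δ  : -2  -2  -2  -2
  Δ^2: 0  0  0
  Δ^3: 0  0
  Δ^4: 0
The first differences are constant (-2) and nonzero, while all higher differences vanish, so the minimal degree is 1.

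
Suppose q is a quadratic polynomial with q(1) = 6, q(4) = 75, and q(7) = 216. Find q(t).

Write q(t) = at^2 + bt + c. Substituting each data point gives a linear system:
  a + b + c = 6
  16a + 4b + c = 75
  49a + 7b + c = 216
Solving the system yields a = 4, b = 3, c = -1.
So q(t) = 4t² + 3t - 1.
Check: q(4) = 75. ✓

q(t) = 4t^2 + 3t - 1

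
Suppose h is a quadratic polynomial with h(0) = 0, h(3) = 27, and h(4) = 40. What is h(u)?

Write h(u) = au^2 + bu + c. Substituting each data point gives a linear system:
  c = 0
  9a + 3b + c = 27
  16a + 4b + c = 40
Solving the system yields a = 1, b = 6, c = 0.
So h(u) = u^2 + 6u.
Check: h(3) = 27. ✓

h(u) = u^2 + 6u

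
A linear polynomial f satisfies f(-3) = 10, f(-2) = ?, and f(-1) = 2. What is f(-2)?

On equispaced nodes a degree-1 polynomial has vanishing second forward difference, so
  f(-3) - 2·f(-2) + f(-1) = 0.
Substituting the known values and solving for f(-2):
  -2·f(-2) = -12
  f(-2) = 6.

6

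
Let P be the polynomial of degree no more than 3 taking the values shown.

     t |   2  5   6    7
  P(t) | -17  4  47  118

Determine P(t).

Write P(t) = at^3 + bt^2 + ct + d. Substituting each data point gives a linear system:
  8a + 4b + 2c + d = -17
  125a + 25b + 5c + d = 4
  216a + 36b + 6c + d = 47
  343a + 49b + 7c + d = 118
Solving the system yields a = 1, b = -4, c = -4, d = -1.
So P(t) = t^3 - 4t^2 - 4t - 1.
Check: P(5) = 4. ✓

P(t) = t^3 - 4t^2 - 4t - 1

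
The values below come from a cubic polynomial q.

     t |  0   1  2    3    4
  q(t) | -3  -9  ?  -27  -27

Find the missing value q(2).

The 4 known points determine the degree-3 polynomial uniquely.
Write q(t) = at^3 + bt^2 + ct + d. Substituting each data point gives a linear system:
  d = -3
  a + b + c + d = -9
  27a + 9b + 3c + d = -27
  64a + 16b + 4c + d = -27
Solving the system yields a = 1, b = -5, c = -2, d = -3.
So q(t) = t^3 - 5t^2 - 2t - 3.
Then q(2) = -19.

-19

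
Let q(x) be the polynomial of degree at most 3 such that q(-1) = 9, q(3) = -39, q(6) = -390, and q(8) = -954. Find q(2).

-6

Using the Lagrange interpolation formula with nodes -1, 3, 6, 8:
  L_0(x) = (x - 3)(x - 6)(x - 8) / -252
  L_1(x) = (x + 1)(x - 6)(x - 8) / 60
  L_2(x) = (x + 1)(x - 3)(x - 8) / -42
  L_3(x) = (x + 1)(x - 3)(x - 6) / 90
Then q(x) = 9·L_0(x) - 39·L_1(x) - 390·L_2(x) - 954·L_3(x).
Expanding and collecting terms gives q(x) = -2x^3 + x^2 + 6.
Evaluating at x = 2: q(2) = -6.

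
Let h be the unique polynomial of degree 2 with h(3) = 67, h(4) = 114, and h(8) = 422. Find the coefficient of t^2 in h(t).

6

Write h(t) = at^2 + bt + c. Substituting each data point gives a linear system:
  9a + 3b + c = 67
  16a + 4b + c = 114
  64a + 8b + c = 422
Solving the system yields a = 6, b = 5, c = -2.
So h(t) = 6t^2 + 5t - 2.
The leading coefficient is 6.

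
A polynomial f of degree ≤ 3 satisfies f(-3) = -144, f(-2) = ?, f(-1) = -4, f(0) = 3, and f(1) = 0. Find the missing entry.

-45

On equispaced nodes a degree-3 polynomial has vanishing fourth forward difference, so
  f(-3) - 4·f(-2) + 6·f(-1) - 4·f(0) + f(1) = 0.
Substituting the known values and solving for f(-2):
  -4·f(-2) = 180
  f(-2) = -45.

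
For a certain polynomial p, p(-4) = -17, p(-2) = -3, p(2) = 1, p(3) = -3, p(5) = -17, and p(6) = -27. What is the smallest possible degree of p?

2

Divided differences on the nodes -4, -2, 2, 3, 5, 6:
  order 0: -17  -3  1  -3  -17  -27
  order 1: 7  1  -4  -7  -10
  order 2: -1  -1  -1  -1
  order 3: 0  0  0
  order 4: 0  0
  order 5: 0
The order-2 divided differences are all -1 (nonzero) and every higher order vanishes, so the data lies on a polynomial of degree exactly 2.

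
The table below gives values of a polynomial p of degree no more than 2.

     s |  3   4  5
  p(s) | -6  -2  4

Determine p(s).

p(s) = s^2 - 3s - 6

Using the Lagrange interpolation formula with nodes 3, 4, 5:
  L_0(s) = (s - 4)(s - 5) / 2
  L_1(s) = (s - 3)(s - 5) / -1
  L_2(s) = (s - 3)(s - 4) / 2
Then p(s) = -6·L_0(s) - 2·L_1(s) + 4·L_2(s).
Expanding and collecting terms gives p(s) = s² - 3s - 6.
Check: p(5) = 4. ✓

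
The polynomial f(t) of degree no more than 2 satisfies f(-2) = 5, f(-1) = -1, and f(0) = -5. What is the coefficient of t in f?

-3

Write f(t) = at^2 + bt + c. Substituting each data point gives a linear system:
  4a - 2b + c = 5
  a - b + c = -1
  c = -5
Solving the system yields a = 1, b = -3, c = -5.
So f(t) = t^2 - 3t - 5.
The coefficient of t is -3.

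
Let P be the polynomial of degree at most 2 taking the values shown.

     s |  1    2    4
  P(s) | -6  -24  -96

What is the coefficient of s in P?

0

Write P(s) = as^2 + bs + c. Substituting each data point gives a linear system:
  a + b + c = -6
  4a + 2b + c = -24
  16a + 4b + c = -96
Solving the system yields a = -6, b = 0, c = 0.
So P(s) = -6s².
The coefficient of s is 0.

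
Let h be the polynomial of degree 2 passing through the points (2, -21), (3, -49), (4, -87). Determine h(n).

h(n) = -5n^2 - 3n + 5

Write h(n) = an^2 + bn + c. Substituting each data point gives a linear system:
  4a + 2b + c = -21
  9a + 3b + c = -49
  16a + 4b + c = -87
Solving the system yields a = -5, b = -3, c = 5.
So h(n) = -5n^2 - 3n + 5.
Check: h(2) = -21. ✓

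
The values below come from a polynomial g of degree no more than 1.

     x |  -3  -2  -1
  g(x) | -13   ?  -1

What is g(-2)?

-7

On equispaced nodes a degree-1 polynomial has vanishing second forward difference, so
  g(-3) - 2·g(-2) + g(-1) = 0.
Substituting the known values and solving for g(-2):
  -2·g(-2) = 14
  g(-2) = -7.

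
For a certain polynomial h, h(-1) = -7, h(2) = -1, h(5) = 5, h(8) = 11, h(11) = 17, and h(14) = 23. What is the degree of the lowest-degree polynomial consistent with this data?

1

Forward differences of the values at t = -1, 2, 5, 8, 11, 14:
  h  : -7  -1  5  11  17  23
  Δ  : 6  6  6  6  6
  Δ^2: 0  0  0  0
  Δ^3: 0  0  0
  Δ^4: 0  0
  Δ^5: 0
The first differences are constant (6) and nonzero, while all higher differences vanish, so the minimal degree is 1.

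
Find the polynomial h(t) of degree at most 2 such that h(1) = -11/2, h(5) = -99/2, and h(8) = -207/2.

Write h(t) = at^2 + bt + c. Substituting each data point gives a linear system:
  a + b + c = -11/2
  25a + 5b + c = -99/2
  64a + 8b + c = -207/2
Solving the system yields a = -1, b = -5, c = 1/2.
So h(t) = -t^2 - 5t + 1/2.
Check: h(5) = -99/2. ✓

h(t) = -t^2 - 5t + 1/2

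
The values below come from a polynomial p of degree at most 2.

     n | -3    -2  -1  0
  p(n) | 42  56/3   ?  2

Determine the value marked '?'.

16/3

On equispaced nodes a degree-2 polynomial has vanishing third forward difference, so
  - p(-3) + 3·p(-2) - 3·p(-1) + p(0) = 0.
Substituting the known values and solving for p(-1):
  -3·p(-1) = -16
  p(-1) = 16/3.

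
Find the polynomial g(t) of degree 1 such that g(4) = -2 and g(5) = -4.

g(t) = -2t + 6

Using the Lagrange interpolation formula with nodes 4, 5:
  L_0(t) = (t - 5) / -1
  L_1(t) = (t - 4) / 1
Then g(t) = -2·L_0(t) - 4·L_1(t).
Expanding and collecting terms gives g(t) = -2t + 6.
Check: g(4) = -2. ✓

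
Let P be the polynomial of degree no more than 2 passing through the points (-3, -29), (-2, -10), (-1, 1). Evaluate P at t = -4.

-56

Forward differences of the values at t = -3, -2, -1:
  P  : -29  -10  1
  Δ  : 19  11
  Δ^2: -8
The second differences are constant, confirming degree 2.
Interpolating (Newton forward form) and evaluating at t = -4 gives P(-4) = -56.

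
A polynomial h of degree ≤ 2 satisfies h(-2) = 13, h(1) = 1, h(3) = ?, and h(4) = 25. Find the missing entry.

The 3 known points determine the degree-2 polynomial uniquely.
Write h(x) = ax^2 + bx + c. Substituting each data point gives a linear system:
  4a - 2b + c = 13
  a + b + c = 1
  16a + 4b + c = 25
Solving the system yields a = 2, b = -2, c = 1.
So h(x) = 2x^2 - 2x + 1.
Then h(3) = 13.

13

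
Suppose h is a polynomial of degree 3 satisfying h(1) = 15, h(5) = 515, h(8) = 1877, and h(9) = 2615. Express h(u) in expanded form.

Using the Lagrange interpolation formula with nodes 1, 5, 8, 9:
  L_0(u) = (u - 5)(u - 8)(u - 9) / -224
  L_1(u) = (u - 1)(u - 8)(u - 9) / 48
  L_2(u) = (u - 1)(u - 5)(u - 9) / -21
  L_3(u) = (u - 1)(u - 5)(u - 8) / 32
Then h(u) = 15·L_0(u) + 515·L_1(u) + 1877·L_2(u) + 2615·L_3(u).
Expanding and collecting terms gives h(u) = 3u^3 + 5u^2 + 2u + 5.
Check: h(1) = 15. ✓

h(u) = 3u^3 + 5u^2 + 2u + 5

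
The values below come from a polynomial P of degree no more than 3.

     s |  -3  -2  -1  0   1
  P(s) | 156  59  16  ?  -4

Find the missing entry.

3

The 4 known points determine the degree-3 polynomial uniquely.
Write P(s) = as^3 + bs^2 + cs + d. Substituting each data point gives a linear system:
  -27a + 9b - 3c + d = 156
  -8a + 4b - 2c + d = 59
  -a + b - c + d = 16
  a + b + c + d = -4
Solving the system yields a = -4, b = 3, c = -6, d = 3.
So P(s) = -4s^3 + 3s^2 - 6s + 3.
Then P(0) = 3.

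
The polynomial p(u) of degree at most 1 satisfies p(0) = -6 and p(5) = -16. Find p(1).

-8

Write p(u) = au + b. Substituting each data point gives a linear system:
  b = -6
  5a + b = -16
Solving the system yields a = -2, b = -6.
So p(u) = -2u - 6.
Then p(1) = -8.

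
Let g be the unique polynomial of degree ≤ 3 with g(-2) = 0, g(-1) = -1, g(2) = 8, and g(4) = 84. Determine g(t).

Write g(t) = at^3 + bt^2 + ct + d. Substituting each data point gives a linear system:
  -8a + 4b - 2c + d = 0
  -a + b - c + d = -1
  8a + 4b + 2c + d = 8
  64a + 16b + 4c + d = 84
Solving the system yields a = 1, b = 2, c = -2, d = -4.
So g(t) = t^3 + 2t^2 - 2t - 4.
Check: g(4) = 84. ✓

g(t) = t^3 + 2t^2 - 2t - 4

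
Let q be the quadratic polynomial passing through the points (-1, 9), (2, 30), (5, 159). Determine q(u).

q(u) = 6u^2 + u + 4

Using the Lagrange interpolation formula with nodes -1, 2, 5:
  L_0(u) = (u - 2)(u - 5) / 18
  L_1(u) = (u + 1)(u - 5) / -9
  L_2(u) = (u + 1)(u - 2) / 18
Then q(u) = 9·L_0(u) + 30·L_1(u) + 159·L_2(u).
Expanding and collecting terms gives q(u) = 6u^2 + u + 4.
Check: q(-1) = 9. ✓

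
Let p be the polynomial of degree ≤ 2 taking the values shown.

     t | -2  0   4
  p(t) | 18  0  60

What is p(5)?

Using the Lagrange interpolation formula with nodes -2, 0, 4:
  L_0(t) = t(t - 4) / 12
  L_1(t) = (t + 2)(t - 4) / -8
  L_2(t) = (t + 2)t / 24
Then p(t) = 18·L_0(t) + 0·L_1(t) + 60·L_2(t).
Expanding and collecting terms gives p(t) = 4t^2 - t.
Evaluating at t = 5: p(5) = 95.

95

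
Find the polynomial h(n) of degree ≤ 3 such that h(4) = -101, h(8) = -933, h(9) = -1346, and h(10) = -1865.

Write h(n) = an^3 + bn^2 + cn + d. Substituting each data point gives a linear system:
  64a + 16b + 4c + d = -101
  512a + 64b + 8c + d = -933
  729a + 81b + 9c + d = -1346
  1000a + 100b + 10c + d = -1865
Solving the system yields a = -2, b = 1, c = 4, d = -5.
So h(n) = -2n^3 + n^2 + 4n - 5.
Check: h(4) = -101. ✓

h(n) = -2n^3 + n^2 + 4n - 5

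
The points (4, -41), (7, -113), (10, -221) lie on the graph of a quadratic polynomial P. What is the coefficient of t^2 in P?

Write P(t) = at^2 + bt + c. Substituting each data point gives a linear system:
  16a + 4b + c = -41
  49a + 7b + c = -113
  100a + 10b + c = -221
Solving the system yields a = -2, b = -2, c = -1.
So P(t) = -2t^2 - 2t - 1.
The leading coefficient is -2.

-2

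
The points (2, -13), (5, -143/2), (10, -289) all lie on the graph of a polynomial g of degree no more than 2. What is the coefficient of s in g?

3/2

Write g(s) = as^2 + bs + c. Substituting each data point gives a linear system:
  4a + 2b + c = -13
  25a + 5b + c = -143/2
  100a + 10b + c = -289
Solving the system yields a = -3, b = 3/2, c = -4.
So g(s) = -3s² + (3/2)s - 4.
The coefficient of s is 3/2.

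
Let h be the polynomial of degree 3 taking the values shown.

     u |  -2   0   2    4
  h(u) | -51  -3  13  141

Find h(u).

h(u) = 3u^3 - 4u^2 + 4u - 3

Write h(u) = au^3 + bu^2 + cu + d. Substituting each data point gives a linear system:
  -8a + 4b - 2c + d = -51
  d = -3
  8a + 4b + 2c + d = 13
  64a + 16b + 4c + d = 141
Solving the system yields a = 3, b = -4, c = 4, d = -3.
So h(u) = 3u³ - 4u² + 4u - 3.
Check: h(4) = 141. ✓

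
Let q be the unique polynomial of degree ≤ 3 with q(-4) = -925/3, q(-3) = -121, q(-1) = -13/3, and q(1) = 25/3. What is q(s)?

q(s) = 6s^3 + 5s^2 + (1/3)s - 3

Write q(s) = as^3 + bs^2 + cs + d. Substituting each data point gives a linear system:
  -64a + 16b - 4c + d = -925/3
  -27a + 9b - 3c + d = -121
  -a + b - c + d = -13/3
  a + b + c + d = 25/3
Solving the system yields a = 6, b = 5, c = 1/3, d = -3.
So q(s) = 6s^3 + 5s^2 + (1/3)s - 3.
Check: q(-1) = -13/3. ✓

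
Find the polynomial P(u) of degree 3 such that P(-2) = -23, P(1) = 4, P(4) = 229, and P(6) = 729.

Using the Lagrange interpolation formula with nodes -2, 1, 4, 6:
  L_0(u) = (u - 1)(u - 4)(u - 6) / -144
  L_1(u) = (u + 2)(u - 4)(u - 6) / 45
  L_2(u) = (u + 2)(u - 1)(u - 6) / -36
  L_3(u) = (u + 2)(u - 1)(u - 4) / 80
Then P(u) = -23·L_0(u) + 4·L_1(u) + 229·L_2(u) + 729·L_3(u).
Expanding and collecting terms gives P(u) = 3u^3 + 2u^2 + 2u - 3.
Check: P(-2) = -23. ✓

P(u) = 3u^3 + 2u^2 + 2u - 3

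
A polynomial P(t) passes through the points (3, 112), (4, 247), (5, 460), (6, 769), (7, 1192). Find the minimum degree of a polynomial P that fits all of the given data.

Forward differences of the values at t = 3, 4, 5, 6, 7:
  P  : 112  247  460  769  1192
  Δ  : 135  213  309  423
  Δ^2: 78  96  114
  Δ^3: 18  18
  Δ^4: 0
The third differences are constant (18) and nonzero, while all higher differences vanish, so the minimal degree is 3.

3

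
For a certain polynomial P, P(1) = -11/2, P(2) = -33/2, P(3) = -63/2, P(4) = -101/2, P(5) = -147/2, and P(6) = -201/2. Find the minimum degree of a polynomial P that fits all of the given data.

Forward differences of the values at t = 1, 2, 3, 4, 5, 6:
  P  : -11/2  -33/2  -63/2  -101/2  -147/2  -201/2
  Δ  : -11  -15  -19  -23  -27
  Δ^2: -4  -4  -4  -4
  Δ^3: 0  0  0
  Δ^4: 0  0
  Δ^5: 0
The second differences are constant (-4) and nonzero, while all higher differences vanish, so the minimal degree is 2.

2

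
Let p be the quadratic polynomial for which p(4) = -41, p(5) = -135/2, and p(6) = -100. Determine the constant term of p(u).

Write p(u) = au^2 + bu + c. Substituting each data point gives a linear system:
  16a + 4b + c = -41
  25a + 5b + c = -135/2
  36a + 6b + c = -100
Solving the system yields a = -3, b = 1/2, c = 5.
So p(u) = -3u^2 + (1/2)u + 5.
The constant term is 5.

5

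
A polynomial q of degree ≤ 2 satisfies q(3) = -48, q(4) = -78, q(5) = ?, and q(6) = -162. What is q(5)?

The 3 known points determine the degree-2 polynomial uniquely.
Write q(x) = ax^2 + bx + c. Substituting each data point gives a linear system:
  9a + 3b + c = -48
  16a + 4b + c = -78
  36a + 6b + c = -162
Solving the system yields a = -4, b = -2, c = -6.
So q(x) = -4x² - 2x - 6.
Then q(5) = -116.

-116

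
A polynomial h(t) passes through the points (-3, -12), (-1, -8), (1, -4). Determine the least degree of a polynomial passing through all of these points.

1

Divided differences on the nodes -3, -1, 1:
  order 0: -12  -8  -4
  order 1: 2  2
  order 2: 0
The order-1 divided differences are all 2 (nonzero) and every higher order vanishes, so the data lies on a polynomial of degree exactly 1.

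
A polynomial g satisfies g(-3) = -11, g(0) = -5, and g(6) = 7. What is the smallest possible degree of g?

1

Divided differences on the nodes -3, 0, 6:
  order 0: -11  -5  7
  order 1: 2  2
  order 2: 0
The order-1 divided differences are all 2 (nonzero) and every higher order vanishes, so the data lies on a polynomial of degree exactly 1.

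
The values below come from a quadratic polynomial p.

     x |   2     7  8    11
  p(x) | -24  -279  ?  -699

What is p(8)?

-366

The 3 known points determine the degree-2 polynomial uniquely.
Write p(x) = ax^2 + bx + c. Substituting each data point gives a linear system:
  4a + 2b + c = -24
  49a + 7b + c = -279
  121a + 11b + c = -699
Solving the system yields a = -6, b = 3, c = -6.
So p(x) = -6x^2 + 3x - 6.
Then p(8) = -366.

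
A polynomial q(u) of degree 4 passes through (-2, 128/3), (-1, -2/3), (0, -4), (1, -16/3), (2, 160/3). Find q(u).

q(u) = 4u^4 + (5/3)u^3 - 3u^2 - 4u - 4

Write q(u) = au^4 + bu^3 + cu^2 + du + e. Substituting each data point gives a linear system:
  16a - 8b + 4c - 2d + e = 128/3
  a - b + c - d + e = -2/3
  e = -4
  a + b + c + d + e = -16/3
  16a + 8b + 4c + 2d + e = 160/3
Solving the system yields a = 4, b = 5/3, c = -3, d = -4, e = -4.
So q(u) = 4u^4 + (5/3)u^3 - 3u^2 - 4u - 4.
Check: q(0) = -4. ✓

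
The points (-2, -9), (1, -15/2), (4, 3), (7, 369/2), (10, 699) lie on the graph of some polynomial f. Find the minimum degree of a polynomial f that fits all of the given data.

3

Forward differences of the values at n = -2, 1, 4, 7, 10:
  f  : -9  -15/2  3  369/2  699
  Δ  : 3/2  21/2  363/2  1029/2
  Δ^2: 9  171  333
  Δ^3: 162  162
  Δ^4: 0
The third differences are constant (162) and nonzero, while all higher differences vanish, so the minimal degree is 3.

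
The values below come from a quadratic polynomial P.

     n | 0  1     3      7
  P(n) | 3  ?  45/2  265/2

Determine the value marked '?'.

The 3 known points determine the degree-2 polynomial uniquely.
Write P(n) = an^2 + bn + c. Substituting each data point gives a linear system:
  c = 3
  9a + 3b + c = 45/2
  49a + 7b + c = 265/2
Solving the system yields a = 3, b = -5/2, c = 3.
So P(n) = 3n² - (5/2)n + 3.
Then P(1) = 7/2.

7/2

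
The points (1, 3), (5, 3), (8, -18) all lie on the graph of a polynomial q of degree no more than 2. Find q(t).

q(t) = -t^2 + 6t - 2

Using the Lagrange interpolation formula with nodes 1, 5, 8:
  L_0(t) = (t - 5)(t - 8) / 28
  L_1(t) = (t - 1)(t - 8) / -12
  L_2(t) = (t - 1)(t - 5) / 21
Then q(t) = 3·L_0(t) + 3·L_1(t) - 18·L_2(t).
Expanding and collecting terms gives q(t) = -t^2 + 6t - 2.
Check: q(5) = 3. ✓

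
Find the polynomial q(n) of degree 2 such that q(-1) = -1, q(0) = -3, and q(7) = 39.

q(n) = n^2 - n - 3

Using the Lagrange interpolation formula with nodes -1, 0, 7:
  L_0(n) = n(n - 7) / 8
  L_1(n) = (n + 1)(n - 7) / -7
  L_2(n) = (n + 1)n / 56
Then q(n) = -1·L_0(n) - 3·L_1(n) + 39·L_2(n).
Expanding and collecting terms gives q(n) = n² - n - 3.
Check: q(0) = -3. ✓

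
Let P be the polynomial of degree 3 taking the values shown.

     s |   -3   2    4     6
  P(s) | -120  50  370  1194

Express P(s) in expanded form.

Write P(s) = as^3 + bs^2 + cs + d. Substituting each data point gives a linear system:
  -27a + 9b - 3c + d = -120
  8a + 4b + 2c + d = 50
  64a + 16b + 4c + d = 370
  216a + 36b + 6c + d = 1194
Solving the system yields a = 5, b = 3, c = 2, d = -6.
So P(s) = 5s^3 + 3s^2 + 2s - 6.
Check: P(-3) = -120. ✓

P(s) = 5s^3 + 3s^2 + 2s - 6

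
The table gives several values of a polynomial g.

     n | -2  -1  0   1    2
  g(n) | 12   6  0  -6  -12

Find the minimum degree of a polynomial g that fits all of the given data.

Forward differences of the values at n = -2, -1, 0, 1, 2:
  g  : 12  6  0  -6  -12
  Δ  : -6  -6  -6  -6
  Δ^2: 0  0  0
  Δ^3: 0  0
  Δ^4: 0
The first differences are constant (-6) and nonzero, while all higher differences vanish, so the minimal degree is 1.

1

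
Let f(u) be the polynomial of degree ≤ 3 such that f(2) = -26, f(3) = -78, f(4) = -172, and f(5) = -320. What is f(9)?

-1692

Using the Lagrange interpolation formula with nodes 2, 3, 4, 5:
  L_0(u) = (u - 3)(u - 4)(u - 5) / -6
  L_1(u) = (u - 2)(u - 4)(u - 5) / 2
  L_2(u) = (u - 2)(u - 3)(u - 5) / -2
  L_3(u) = (u - 2)(u - 3)(u - 4) / 6
Then f(u) = -26·L_0(u) - 78·L_1(u) - 172·L_2(u) - 320·L_3(u).
Expanding and collecting terms gives f(u) = -2u^3 - 3u^2 + u.
Evaluating at u = 9: f(9) = -1692.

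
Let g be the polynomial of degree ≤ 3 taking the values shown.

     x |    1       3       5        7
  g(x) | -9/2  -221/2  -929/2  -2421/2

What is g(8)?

-3551/2

Write g(x) = ax^3 + bx^2 + cx + d. Substituting each data point gives a linear system:
  a + b + c + d = -9/2
  27a + 9b + 3c + d = -221/2
  125a + 25b + 5c + d = -929/2
  343a + 49b + 7c + d = -2421/2
Solving the system yields a = -3, b = -4, c = 2, d = 1/2.
So g(x) = -3x^3 - 4x^2 + 2x + 1/2.
Then g(8) = -3551/2.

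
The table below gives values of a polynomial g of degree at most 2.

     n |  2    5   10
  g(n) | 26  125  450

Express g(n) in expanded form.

g(n) = 4n^2 + 5n

Write g(n) = an^2 + bn + c. Substituting each data point gives a linear system:
  4a + 2b + c = 26
  25a + 5b + c = 125
  100a + 10b + c = 450
Solving the system yields a = 4, b = 5, c = 0.
So g(n) = 4n² + 5n.
Check: g(10) = 450. ✓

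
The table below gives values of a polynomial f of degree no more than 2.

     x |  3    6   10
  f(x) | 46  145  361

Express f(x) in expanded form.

Using the Lagrange interpolation formula with nodes 3, 6, 10:
  L_0(x) = (x - 6)(x - 10) / 21
  L_1(x) = (x - 3)(x - 10) / -12
  L_2(x) = (x - 3)(x - 6) / 28
Then f(x) = 46·L_0(x) + 145·L_1(x) + 361·L_2(x).
Expanding and collecting terms gives f(x) = 3x² + 6x + 1.
Check: f(3) = 46. ✓

f(x) = 3x^2 + 6x + 1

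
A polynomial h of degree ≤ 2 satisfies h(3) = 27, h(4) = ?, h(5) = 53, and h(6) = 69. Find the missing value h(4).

39

On equispaced nodes a degree-2 polynomial has vanishing third forward difference, so
  - h(3) + 3·h(4) - 3·h(5) + h(6) = 0.
Substituting the known values and solving for h(4):
  3·h(4) = 117
  h(4) = 39.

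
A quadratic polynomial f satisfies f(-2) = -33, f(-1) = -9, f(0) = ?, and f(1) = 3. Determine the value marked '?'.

3

On equispaced nodes a degree-2 polynomial has vanishing third forward difference, so
  - f(-2) + 3·f(-1) - 3·f(0) + f(1) = 0.
Substituting the known values and solving for f(0):
  -3·f(0) = -9
  f(0) = 3.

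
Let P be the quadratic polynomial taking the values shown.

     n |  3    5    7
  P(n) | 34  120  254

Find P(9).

436

Write P(n) = an^2 + bn + c. Substituting each data point gives a linear system:
  9a + 3b + c = 34
  25a + 5b + c = 120
  49a + 7b + c = 254
Solving the system yields a = 6, b = -5, c = -5.
So P(n) = 6n^2 - 5n - 5.
Then P(9) = 436.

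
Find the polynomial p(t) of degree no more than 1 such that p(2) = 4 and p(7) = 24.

p(t) = 4t - 4

Using the Lagrange interpolation formula with nodes 2, 7:
  L_0(t) = (t - 7) / -5
  L_1(t) = (t - 2) / 5
Then p(t) = 4·L_0(t) + 24·L_1(t).
Expanding and collecting terms gives p(t) = 4t - 4.
Check: p(7) = 24. ✓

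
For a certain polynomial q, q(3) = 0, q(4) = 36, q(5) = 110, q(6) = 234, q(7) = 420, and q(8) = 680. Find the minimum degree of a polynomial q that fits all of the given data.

3

Forward differences of the values at n = 3, 4, 5, 6, 7, 8:
  q  : 0  36  110  234  420  680
  Δ  : 36  74  124  186  260
  Δ^2: 38  50  62  74
  Δ^3: 12  12  12
  Δ^4: 0  0
  Δ^5: 0
The third differences are constant (12) and nonzero, while all higher differences vanish, so the minimal degree is 3.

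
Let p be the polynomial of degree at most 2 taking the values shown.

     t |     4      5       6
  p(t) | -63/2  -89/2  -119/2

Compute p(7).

Forward differences of the values at t = 4, 5, 6:
  p  : -63/2  -89/2  -119/2
  Δ  : -13  -15
  Δ^2: -2
The second differences are constant, confirming degree 2.
Interpolating (Newton forward form) and evaluating at t = 7 gives p(7) = -153/2.

-153/2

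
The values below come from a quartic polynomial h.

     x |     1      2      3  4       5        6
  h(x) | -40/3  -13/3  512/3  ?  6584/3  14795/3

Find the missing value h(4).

The 5 known points determine the degree-4 polynomial uniquely.
Write h(x) = ax^4 + bx^3 + cx^2 + dx + e. Substituting each data point gives a linear system:
  a + b + c + d + e = -40/3
  16a + 8b + 4c + 2d + e = -13/3
  81a + 27b + 9c + 3d + e = 512/3
  625a + 125b + 25c + 5d + e = 6584/3
  1296a + 216b + 36c + 6d + e = 14795/3
Solving the system yields a = 5, b = -6, c = -6, d = -6, e = -1/3.
So h(x) = 5x^4 - 6x^3 - 6x^2 - 6x - 1/3.
Then h(4) = 2327/3.

2327/3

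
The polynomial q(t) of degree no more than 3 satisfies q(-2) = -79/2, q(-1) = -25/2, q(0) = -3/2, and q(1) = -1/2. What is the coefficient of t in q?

5

Write q(t) = at^3 + bt^2 + ct + d. Substituting each data point gives a linear system:
  -8a + 4b - 2c + d = -79/2
  -a + b - c + d = -25/2
  d = -3/2
  a + b + c + d = -1/2
Solving the system yields a = 1, b = -5, c = 5, d = -3/2.
So q(t) = t^3 - 5t^2 + 5t - 3/2.
The coefficient of t is 5.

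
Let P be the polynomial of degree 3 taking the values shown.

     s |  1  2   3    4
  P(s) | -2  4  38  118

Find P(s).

Using the Lagrange interpolation formula with nodes 1, 2, 3, 4:
  L_0(s) = (s - 2)(s - 3)(s - 4) / -6
  L_1(s) = (s - 1)(s - 3)(s - 4) / 2
  L_2(s) = (s - 1)(s - 2)(s - 4) / -2
  L_3(s) = (s - 1)(s - 2)(s - 3) / 6
Then P(s) = -2·L_0(s) + 4·L_1(s) + 38·L_2(s) + 118·L_3(s).
Expanding and collecting terms gives P(s) = 3s³ - 4s² - 3s + 2.
Check: P(4) = 118. ✓

P(s) = 3s^3 - 4s^2 - 3s + 2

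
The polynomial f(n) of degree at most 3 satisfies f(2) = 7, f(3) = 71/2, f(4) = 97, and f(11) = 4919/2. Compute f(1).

-1/2

Write f(n) = an^3 + bn^2 + cn + d. Substituting each data point gives a linear system:
  8a + 4b + 2c + d = 7
  27a + 9b + 3c + d = 71/2
  64a + 16b + 4c + d = 97
  1331a + 121b + 11c + d = 4919/2
Solving the system yields a = 2, b = -3/2, c = -2, d = 1.
So f(n) = 2n^3 - (3/2)n^2 - 2n + 1.
Then f(1) = -1/2.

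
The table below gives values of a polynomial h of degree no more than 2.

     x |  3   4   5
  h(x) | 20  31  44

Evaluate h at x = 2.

11

Forward differences of the values at x = 3, 4, 5:
  h  : 20  31  44
  Δ  : 11  13
  Δ^2: 2
The second differences are constant, confirming degree 2.
Interpolating (Newton forward form) and evaluating at x = 2 gives h(2) = 11.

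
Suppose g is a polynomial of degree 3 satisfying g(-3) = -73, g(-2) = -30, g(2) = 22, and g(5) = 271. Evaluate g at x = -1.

Write g(x) = ax^3 + bx^2 + cx + d. Substituting each data point gives a linear system:
  -27a + 9b - 3c + d = -73
  -8a + 4b - 2c + d = -30
  8a + 4b + 2c + d = 22
  125a + 25b + 5c + d = 271
Solving the system yields a = 2, b = 0, c = 5, d = -4.
So g(x) = 2x^3 + 5x - 4.
Then g(-1) = -11.

-11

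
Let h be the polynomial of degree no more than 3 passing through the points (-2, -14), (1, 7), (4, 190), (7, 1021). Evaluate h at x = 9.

2175

Using the Lagrange interpolation formula with nodes -2, 1, 4, 7:
  L_0(x) = (x - 1)(x - 4)(x - 7) / -162
  L_1(x) = (x + 2)(x - 4)(x - 7) / 54
  L_2(x) = (x + 2)(x - 1)(x - 7) / -54
  L_3(x) = (x + 2)(x - 1)(x - 4) / 162
Then h(x) = -14·L_0(x) + 7·L_1(x) + 190·L_2(x) + 1021·L_3(x).
Expanding and collecting terms gives h(x) = 3x³ - 2x + 6.
Evaluating at x = 9: h(9) = 2175.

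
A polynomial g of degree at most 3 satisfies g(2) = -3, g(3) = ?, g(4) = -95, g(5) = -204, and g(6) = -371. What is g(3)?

On equispaced nodes a degree-3 polynomial has vanishing fourth forward difference, so
  g(2) - 4·g(3) + 6·g(4) - 4·g(5) + g(6) = 0.
Substituting the known values and solving for g(3):
  -4·g(3) = 128
  g(3) = -32.

-32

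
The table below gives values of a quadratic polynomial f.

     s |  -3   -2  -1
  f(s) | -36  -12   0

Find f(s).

f(s) = -6s^2 - 6s

Write f(s) = as^2 + bs + c. Substituting each data point gives a linear system:
  9a - 3b + c = -36
  4a - 2b + c = -12
  a - b + c = 0
Solving the system yields a = -6, b = -6, c = 0.
So f(s) = -6s^2 - 6s.
Check: f(-2) = -12. ✓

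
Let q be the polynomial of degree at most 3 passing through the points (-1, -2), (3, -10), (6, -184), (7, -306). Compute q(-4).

46

Using the Lagrange interpolation formula with nodes -1, 3, 6, 7:
  L_0(n) = (n - 3)(n - 6)(n - 7) / -224
  L_1(n) = (n + 1)(n - 6)(n - 7) / 48
  L_2(n) = (n + 1)(n - 3)(n - 7) / -21
  L_3(n) = (n + 1)(n - 3)(n - 6) / 32
Then q(n) = -2·L_0(n) - 10·L_1(n) - 184·L_2(n) - 306·L_3(n).
Expanding and collecting terms gives q(n) = -n^3 + 5n + 2.
Evaluating at n = -4: q(-4) = 46.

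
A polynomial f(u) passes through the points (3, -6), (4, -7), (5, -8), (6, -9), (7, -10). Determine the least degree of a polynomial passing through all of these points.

1

Forward differences of the values at u = 3, 4, 5, 6, 7:
  f  : -6  -7  -8  -9  -10
  Δ  : -1  -1  -1  -1
  Δ^2: 0  0  0
  Δ^3: 0  0
  Δ^4: 0
The first differences are constant (-1) and nonzero, while all higher differences vanish, so the minimal degree is 1.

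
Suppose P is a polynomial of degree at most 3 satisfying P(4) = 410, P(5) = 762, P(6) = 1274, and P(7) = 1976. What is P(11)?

7284

Write P(t) = at^3 + bt^2 + ct + d. Substituting each data point gives a linear system:
  64a + 16b + 4c + d = 410
  125a + 25b + 5c + d = 762
  216a + 36b + 6c + d = 1274
  343a + 49b + 7c + d = 1976
Solving the system yields a = 5, b = 5, c = 2, d = 2.
So P(t) = 5t^3 + 5t^2 + 2t + 2.
Then P(11) = 7284.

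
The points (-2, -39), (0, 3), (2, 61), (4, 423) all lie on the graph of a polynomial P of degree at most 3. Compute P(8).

Forward differences of the values at s = -2, 0, 2, 4:
  P  : -39  3  61  423
  Δ  : 42  58  362
  Δ^2: 16  304
  Δ^3: 288
The third differences are constant, confirming degree 3.
Interpolating (Newton forward form) and evaluating at s = 8 gives P(8) = 3211.

3211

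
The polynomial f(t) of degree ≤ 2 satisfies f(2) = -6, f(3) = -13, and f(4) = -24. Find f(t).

f(t) = -2t^2 + 3t - 4

Using the Lagrange interpolation formula with nodes 2, 3, 4:
  L_0(t) = (t - 3)(t - 4) / 2
  L_1(t) = (t - 2)(t - 4) / -1
  L_2(t) = (t - 2)(t - 3) / 2
Then f(t) = -6·L_0(t) - 13·L_1(t) - 24·L_2(t).
Expanding and collecting terms gives f(t) = -2t^2 + 3t - 4.
Check: f(3) = -13. ✓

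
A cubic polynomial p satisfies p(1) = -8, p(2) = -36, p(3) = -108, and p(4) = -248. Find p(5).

Write p(t) = at^3 + bt^2 + ct + d. Substituting each data point gives a linear system:
  a + b + c + d = -8
  8a + 4b + 2c + d = -36
  27a + 9b + 3c + d = -108
  64a + 16b + 4c + d = -248
Solving the system yields a = -4, b = 2, c = -6, d = 0.
So p(t) = -4t^3 + 2t^2 - 6t.
Then p(5) = -480.

-480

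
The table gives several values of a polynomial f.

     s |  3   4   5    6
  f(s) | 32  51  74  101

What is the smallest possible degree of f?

Forward differences of the values at s = 3, 4, 5, 6:
  f  : 32  51  74  101
  Δ  : 19  23  27
  Δ^2: 4  4
  Δ^3: 0
The second differences are constant (4) and nonzero, while all higher differences vanish, so the minimal degree is 2.

2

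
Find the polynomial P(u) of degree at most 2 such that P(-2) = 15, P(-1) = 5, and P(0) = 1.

P(u) = 3u^2 - u + 1

Write P(u) = au^2 + bu + c. Substituting each data point gives a linear system:
  4a - 2b + c = 15
  a - b + c = 5
  c = 1
Solving the system yields a = 3, b = -1, c = 1.
So P(u) = 3u^2 - u + 1.
Check: P(-2) = 15. ✓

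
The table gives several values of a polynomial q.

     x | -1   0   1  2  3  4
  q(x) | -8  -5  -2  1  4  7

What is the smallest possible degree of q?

1

Forward differences of the values at x = -1, 0, 1, 2, 3, 4:
  q  : -8  -5  -2  1  4  7
  Δ  : 3  3  3  3  3
  Δ^2: 0  0  0  0
  Δ^3: 0  0  0
  Δ^4: 0  0
  Δ^5: 0
The first differences are constant (3) and nonzero, while all higher differences vanish, so the minimal degree is 1.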